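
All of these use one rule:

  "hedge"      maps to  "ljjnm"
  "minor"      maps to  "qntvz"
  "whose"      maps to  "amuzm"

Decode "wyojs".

In hedge: h→l is +4, e→j is +5, d→j is +6, g→n is +7 — the shift increases by 1 each position. Each letter shifts forward by (position + 4), i.e. 4, 5, 6, … — the shift grows by one for each successive letter.
Decoding wyojs: w−4=s, y−5=t, o−6=i, j−7=c, s−8=k.

stick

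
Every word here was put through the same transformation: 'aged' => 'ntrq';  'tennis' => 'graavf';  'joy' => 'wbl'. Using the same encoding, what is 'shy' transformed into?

Compare letters: a→n is +13, g→t is +13, e→r is +13 — a constant shift. Every letter moves 13 places later in the alphabet, wrapping around z→a.
For shy: s+13=f, h+13=u, y+13=l.

ful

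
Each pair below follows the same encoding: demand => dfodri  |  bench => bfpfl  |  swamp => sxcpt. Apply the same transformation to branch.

Letter i (0-indexed) is shifted by i+0, so successive shifts are 0, 1, 2, ….
For branch: b+0=b, r+1=s, a+2=c, n+3=q, c+4=g, h+5=m.

bscqgm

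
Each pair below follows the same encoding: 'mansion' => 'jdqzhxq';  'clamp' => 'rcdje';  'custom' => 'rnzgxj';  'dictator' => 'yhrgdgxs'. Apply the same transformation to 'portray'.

m(12)→j(9) and a(0)→d(3) fit y≡7x+3 (mod 26); the inverse of 7 mod 26 is 15. This is an affine cipher: with a=0,…,z=25, each position x becomes (7x+3) mod 26.
For portray: p(15)→7·15+3≡4=e; o(14)→7·14+3≡23=x; r(17)→7·17+3≡18=s; t(19)→7·19+3≡6=g; r(17)→7·17+3≡18=s; a(0)→7·0+3≡3=d; y(24)→7·24+3≡15=p (all mod 26).

exsgsdp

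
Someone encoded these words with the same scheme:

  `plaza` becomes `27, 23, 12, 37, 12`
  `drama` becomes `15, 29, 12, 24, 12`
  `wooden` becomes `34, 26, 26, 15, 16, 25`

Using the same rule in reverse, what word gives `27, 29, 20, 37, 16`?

p is letter #16 and maps to 27: an offset of 11. Letters become their 1-based position plus 11 (so a→12, b→13, …).
Undoing it on 27, 29, 20, 37, 16: 27→(27−11)÷1=16=p, 29→(29−11)÷1=18=r, 20→(20−11)÷1=9=i, 37→(37−11)÷1=26=z, 16→(16−11)÷1=5=e.

prize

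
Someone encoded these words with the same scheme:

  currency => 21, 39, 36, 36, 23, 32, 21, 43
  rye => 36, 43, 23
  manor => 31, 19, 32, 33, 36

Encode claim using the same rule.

c is letter #3 and maps to 21: an offset of 18. Letters become their 1-based position plus 18 (so a→19, b→20, …).
On claim: c=3→21, l=12→30, a=1→19, i=9→27, m=13→31.

21, 30, 19, 27, 31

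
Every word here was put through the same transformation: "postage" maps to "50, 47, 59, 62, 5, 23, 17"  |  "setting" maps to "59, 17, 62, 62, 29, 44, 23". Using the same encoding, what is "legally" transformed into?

38, 17, 23, 5, 38, 38, 77

p(#16)→50 and o(#15)→47: differences scale by 3, so n = 3·pos + 2. The formula is n = 3×(alphabet index, a=1) + 2.
On legally: l=12→38, e=5→17, g=7→23, a=1→5, l=12→38, l=12→38, y=25→77.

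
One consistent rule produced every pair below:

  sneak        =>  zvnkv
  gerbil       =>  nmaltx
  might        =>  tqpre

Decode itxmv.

block

Letter i (0-indexed) is shifted by i+7, so successive shifts are 7, 8, 9, ….
Reversing it on itxmv: i−7=b, t−8=l, x−9=o, m−10=c, v−11=k.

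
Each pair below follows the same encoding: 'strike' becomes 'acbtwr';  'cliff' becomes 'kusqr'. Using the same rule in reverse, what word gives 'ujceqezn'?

In strike: s→a is +8, t→c is +9, r→b is +10, i→t is +11 — the shift increases by 1 each position. Each letter shifts forward by (position + 8), i.e. 8, 9, 10, … — the shift grows by one for each successive letter.
Undoing it on ujceqezn: u−8=m, j−9=a, c−10=s, e−11=t, q−12=e, e−13=r, z−14=l, n−15=y.

masterly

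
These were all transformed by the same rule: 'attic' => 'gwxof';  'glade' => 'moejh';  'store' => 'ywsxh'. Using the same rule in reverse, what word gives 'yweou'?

stair

Shifts by position in attic: pos 0: a→g (+6), pos 1: t→w (+3), pos 2: t→x (+4), pos 3: i→o (+6), pos 4: c→f (+3) — repeating every 3. A repeating key of period 3 is used — shifts +6, +3, +4 over and over.
Decoding yweou: y−6=s, w−3=t, e−4=a, o−6=i, u−3=r.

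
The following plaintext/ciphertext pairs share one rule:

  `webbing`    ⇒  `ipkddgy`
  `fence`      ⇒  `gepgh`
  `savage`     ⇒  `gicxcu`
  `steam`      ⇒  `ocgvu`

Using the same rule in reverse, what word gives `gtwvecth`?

The output letters match the input read backwards, each shifted +2: webbing reversed is gnibbew. Read the word backwards and shift each letter +2.
Undoing it on gtwvecth: shift back: g−2=e, t−2=r, w−2=u, v−2=t, e−2=c, c−2=a, t−2=r, h−2=f → erutcarf; then reverse → fracture.

fracture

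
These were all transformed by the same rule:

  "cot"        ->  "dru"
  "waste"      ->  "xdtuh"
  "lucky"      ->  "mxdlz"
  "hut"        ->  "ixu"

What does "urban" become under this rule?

The rule splits by letter class: vowels +3, consonants +1.
On urban: u(vowel)+3=x, r(cons)+1=s, b(cons)+1=c, a(vowel)+3=d, n(cons)+1=o.

xscdo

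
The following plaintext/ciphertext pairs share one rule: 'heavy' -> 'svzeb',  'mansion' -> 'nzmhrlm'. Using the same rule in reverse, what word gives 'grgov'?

title

Each pair mirrors across the alphabet (h↔s, e↔v, a↔z): positions sum to 25. Letters are reflected about the middle of the alphabet (position → 25−position): Atbash.
Undoing it on grgov: g↔t, r↔i, g↔t, o↔l, v↔e.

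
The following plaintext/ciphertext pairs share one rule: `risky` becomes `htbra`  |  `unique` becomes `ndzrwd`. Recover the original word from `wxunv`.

The word is reversed, then every letter is shifted forward by 9.
Reversing it on wxunv: shift back: w−9=n, x−9=o, u−9=l, n−9=e, v−9=m → nolem; then reverse → melon.

melon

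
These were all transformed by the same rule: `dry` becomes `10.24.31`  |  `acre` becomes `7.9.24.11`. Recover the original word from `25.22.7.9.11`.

space

d is letter #4 and maps to 10: an offset of 6. The number is (letter's place in the alphabet, a=1) + 6.
Decoding 25.22.7.9.11: 25→(25−6)÷1=19=s, 22→(22−6)÷1=16=p, 7→(7−6)÷1=1=a, 9→(9−6)÷1=3=c, 11→(11−6)÷1=5=e.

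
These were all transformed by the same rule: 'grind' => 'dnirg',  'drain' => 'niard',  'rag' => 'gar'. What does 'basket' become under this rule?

teksab

The output letters match the input read backwards: grind reversed is dnirg. It's just the letters in reverse order.
Applying it to basket: reverse → teksab.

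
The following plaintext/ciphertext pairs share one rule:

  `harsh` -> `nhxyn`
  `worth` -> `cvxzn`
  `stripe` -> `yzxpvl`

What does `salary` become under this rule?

The rule splits by letter class: vowels +7, consonants +6.
Applying it to salary: s(cons)+6=y, a(vowel)+7=h, l(cons)+6=r, a(vowel)+7=h, r(cons)+6=x, y(cons)+6=e.

yhrhxe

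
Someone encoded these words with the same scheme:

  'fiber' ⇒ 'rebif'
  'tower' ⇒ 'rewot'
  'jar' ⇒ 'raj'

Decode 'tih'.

hit

The output letters match the input read backwards: fiber reversed is rebif. The word is simply reversed.
Reversing it on tih: then reverse → hit.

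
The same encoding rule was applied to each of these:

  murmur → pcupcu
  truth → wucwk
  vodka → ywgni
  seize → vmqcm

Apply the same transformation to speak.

vsmin

The rule splits by letter class: vowels +8, consonants +3.
For speak: s(cons)+3=v, p(cons)+3=s, e(vowel)+8=m, a(vowel)+8=i, k(cons)+3=n.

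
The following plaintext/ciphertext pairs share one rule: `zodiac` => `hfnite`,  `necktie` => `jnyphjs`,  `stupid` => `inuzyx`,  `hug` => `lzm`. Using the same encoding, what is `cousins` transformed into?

xsnxzth

The output letters match the input read backwards, each shifted +5: zodiac reversed is caidoz. Two steps: reverse the string, then apply a Caesar shift of +5.
For cousins: reverse → snisuoc; then shift: s+5=x, n+5=s, i+5=n, s+5=x, u+5=z, o+5=t, c+5=h.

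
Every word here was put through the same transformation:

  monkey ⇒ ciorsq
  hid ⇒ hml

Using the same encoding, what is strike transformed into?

iomvxw

The output letters match the input read backwards, each shifted +4: monkey reversed is yeknom. Two steps: reverse the string, then apply a Caesar shift of +4.
On strike: reverse → ekirts; then shift: e+4=i, k+4=o, i+4=m, r+4=v, t+4=x, s+4=w.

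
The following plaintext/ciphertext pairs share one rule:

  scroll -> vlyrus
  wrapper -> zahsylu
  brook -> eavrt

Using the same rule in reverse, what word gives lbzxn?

Shifts by position in scroll: pos 0: s→v (+3), pos 1: c→l (+9), pos 2: r→y (+7), pos 3: o→r (+3), pos 4: l→u (+9), pos 5: l→s (+7) — repeating every 3. A repeating key of period 3 is used — shifts +3, +9, +7 over and over.
Reversing it on lbzxn: l−3=i, b−9=s, z−7=s, x−3=u, n−9=e.

issue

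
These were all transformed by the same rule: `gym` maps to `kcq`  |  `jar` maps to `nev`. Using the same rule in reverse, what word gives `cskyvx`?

This is a Caesar cipher with shift 4.
Reversing it on cskyvx: c−4=y, s−4=o, k−4=g, y−4=u, v−4=r, x−4=t.

yogurt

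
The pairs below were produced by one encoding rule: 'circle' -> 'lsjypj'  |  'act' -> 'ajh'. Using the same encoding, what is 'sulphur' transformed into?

The output letters match the input read backwards, each shifted +7: circle reversed is elcric. Read the word backwards and shift each letter +7.
For sulphur: reverse → ruhplus; then shift: r+7=y, u+7=b, h+7=o, p+7=w, l+7=s, u+7=b, s+7=z.

ybowsbz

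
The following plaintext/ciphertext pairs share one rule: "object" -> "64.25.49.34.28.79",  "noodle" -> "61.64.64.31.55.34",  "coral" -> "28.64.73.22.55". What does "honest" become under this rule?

43.64.61.34.76.79

o(#15)→64 and b(#2)→25: differences scale by 3, so n = 3·pos + 19. With a=1..z=26, the number is 3·pos + 19.
For honest: h=8→43, o=15→64, n=14→61, e=5→34, s=19→76, t=20→79.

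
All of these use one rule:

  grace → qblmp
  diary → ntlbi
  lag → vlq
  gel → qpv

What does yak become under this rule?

The shift depends on letter class: consonant g→q is +10, but vowel a→l is +11. Two shifts are in play — +11 for a/e/i/o/u, +10 for every other letter.
On yak: y(cons)+10=i, a(vowel)+11=l, k(cons)+10=u.

ilu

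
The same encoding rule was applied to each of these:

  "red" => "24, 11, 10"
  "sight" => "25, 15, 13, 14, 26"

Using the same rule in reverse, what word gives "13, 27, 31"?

guy

r is letter #18 and maps to 24: an offset of 6. The number is (letter's place in the alphabet, a=1) + 6.
Reversing it on 13, 27, 31: 13→(13−6)÷1=7=g, 27→(27−6)÷1=21=u, 31→(31−6)÷1=25=y.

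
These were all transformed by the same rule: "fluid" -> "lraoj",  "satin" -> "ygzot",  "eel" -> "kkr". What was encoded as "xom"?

rig

Compare letters: f→l is +6, l→r is +6, u→a is +6 — a constant shift. Every letter moves 6 places later in the alphabet, wrapping around z→a.
Undoing it on xom: x−6=r, o−6=i, m−6=g.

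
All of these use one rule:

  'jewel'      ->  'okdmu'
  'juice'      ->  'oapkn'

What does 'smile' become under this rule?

In jewel: j→o is +5, e→k is +6, w→d is +7, e→m is +8 — the shift increases by 1 each position. Letter i (0-indexed) is shifted by i+5, so successive shifts are 5, 6, 7, ….
On smile: s+5=x, m+6=s, i+7=p, l+8=t, e+9=n.

xsptn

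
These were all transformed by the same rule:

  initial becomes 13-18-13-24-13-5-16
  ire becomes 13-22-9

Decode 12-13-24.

i is letter #9 and maps to 13: an offset of 4. Letters become their 1-based position plus 4 (so a→5, b→6, …).
Decoding 12-13-24: 12→(12−4)÷1=8=h, 13→(13−4)÷1=9=i, 24→(24−4)÷1=20=t.

hit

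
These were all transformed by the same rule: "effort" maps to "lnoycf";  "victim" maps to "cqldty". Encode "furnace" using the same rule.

mcaxlor

Each letter shifts forward by (position + 7), i.e. 7, 8, 9, … — the shift grows by one for each successive letter.
For furnace: f+7=m, u+8=c, r+9=a, n+10=x, a+11=l, c+12=o, e+13=r.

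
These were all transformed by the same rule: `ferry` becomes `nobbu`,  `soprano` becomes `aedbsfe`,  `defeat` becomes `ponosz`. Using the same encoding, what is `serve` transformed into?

aobxo

f(5)→n(13) and e(4)→o(14) fit y≡25x+18 (mod 26); the inverse of 25 mod 26 is 25. Each letter's alphabet position (a=0..z=25) is mapped through 25·x+18 mod 26 — an affine cipher.
On serve: s(18)→25·18+18≡0=a; e(4)→25·4+18≡14=o; r(17)→25·17+18≡1=b; v(21)→25·21+18≡23=x; e(4)→25·4+18≡14=o (all mod 26).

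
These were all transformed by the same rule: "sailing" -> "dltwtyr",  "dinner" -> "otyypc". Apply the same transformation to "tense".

epydp

Compare letters: s→d is +11, a→l is +11, i→t is +11 — a constant shift. Each letter is shifted forward by 11 in the alphabet (a Caesar shift of +11).
For tense: t+11=e, e+11=p, n+11=y, s+11=d, e+11=p.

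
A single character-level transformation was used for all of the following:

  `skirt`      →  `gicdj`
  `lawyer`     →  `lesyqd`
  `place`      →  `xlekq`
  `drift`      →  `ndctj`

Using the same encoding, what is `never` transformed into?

rqpqd

s(18)→g(6) and k(10)→i(8) fit y≡3x+4 (mod 26); the inverse of 3 mod 26 is 9. Each letter's alphabet position (a=0..z=25) is mapped through 3·x+4 mod 26 — an affine cipher.
On never: n(13)→3·13+4≡17=r; e(4)→3·4+4≡16=q; v(21)→3·21+4≡15=p; e(4)→3·4+4≡16=q; r(17)→3·17+4≡3=d (all mod 26).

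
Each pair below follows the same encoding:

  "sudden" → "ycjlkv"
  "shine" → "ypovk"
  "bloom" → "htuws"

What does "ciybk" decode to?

Shifts by position in sudden: pos 0: s→y (+6), pos 1: u→c (+8), pos 2: d→j (+6), pos 3: d→l (+8) — repeating every 2. The shifts repeat in a cycle of length 2: positions 0,1,… shift by +6, +8, then the pattern repeats.
Decoding ciybk: c−6=w, i−8=a, y−6=s, b−8=t, k−6=e.

waste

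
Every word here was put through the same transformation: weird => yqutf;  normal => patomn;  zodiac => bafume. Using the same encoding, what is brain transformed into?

The shift depends on letter class: consonant w→y is +2, but vowel e→q is +12. Two shifts are in play — +12 for a/e/i/o/u, +2 for every other letter.
Applying it to brain: b(cons)+2=d, r(cons)+2=t, a(vowel)+12=m, i(vowel)+12=u, n(cons)+2=p.

dtmup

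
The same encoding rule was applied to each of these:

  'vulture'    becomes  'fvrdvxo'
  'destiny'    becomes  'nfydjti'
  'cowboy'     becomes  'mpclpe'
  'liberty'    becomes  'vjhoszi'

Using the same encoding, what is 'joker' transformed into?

Shifts by position in vulture: pos 0: v→f (+10), pos 1: u→v (+1), pos 2: l→r (+6), pos 3: t→d (+10), pos 4: u→v (+1), pos 5: r→x (+6) — repeating every 3. A repeating key of period 3 is used — shifts +10, +1, +6 over and over.
On joker: j+10=t, o+1=p, k+6=q, e+10=o, r+1=s.

tpqos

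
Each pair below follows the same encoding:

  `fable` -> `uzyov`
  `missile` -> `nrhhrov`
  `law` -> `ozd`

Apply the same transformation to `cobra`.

xlyiz

Letters are reflected about the middle of the alphabet (position → 25−position): Atbash.
For cobra: c↔x, o↔l, b↔y, r↔i, a↔z.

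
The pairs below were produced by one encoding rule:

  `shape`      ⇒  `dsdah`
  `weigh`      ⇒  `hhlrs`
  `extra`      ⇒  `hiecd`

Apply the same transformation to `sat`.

dde

The shift depends on letter class: consonant s→d is +11, but vowel a→d is +3. Vowels shift forward by 3 and consonants shift forward by 11.
For sat: s(cons)+11=d, a(vowel)+3=d, t(cons)+11=e.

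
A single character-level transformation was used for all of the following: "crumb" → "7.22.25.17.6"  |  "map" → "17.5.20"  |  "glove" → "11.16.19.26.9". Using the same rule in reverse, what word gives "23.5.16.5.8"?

c is letter #3 and maps to 7: an offset of 4. The number is (letter's place in the alphabet, a=1) + 4.
Decoding 23.5.16.5.8: 23→(23−4)÷1=19=s, 5→(5−4)÷1=1=a, 16→(16−4)÷1=12=l, 5→(5−4)÷1=1=a, 8→(8−4)÷1=4=d.

salad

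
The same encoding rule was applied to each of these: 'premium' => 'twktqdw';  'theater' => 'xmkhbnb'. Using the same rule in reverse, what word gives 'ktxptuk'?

In premium: p→t is +4, r→w is +5, e→k is +6, m→t is +7 — the shift increases by 1 each position. Each letter shifts forward by (position + 4), i.e. 4, 5, 6, … — the shift grows by one for each successive letter.
Decoding ktxptuk: k−4=g, t−5=o, x−6=r, p−7=i, t−8=l, u−9=l, k−10=a.

gorilla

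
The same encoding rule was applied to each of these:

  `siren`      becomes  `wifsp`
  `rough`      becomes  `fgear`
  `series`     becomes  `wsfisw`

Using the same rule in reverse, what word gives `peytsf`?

number

s(18)→w(22) and i(8)→i(8) fit y≡17x+2 (mod 26); the inverse of 17 mod 26 is 23. This is an affine cipher: with a=0,…,z=25, each position x becomes (17x+2) mod 26.
Undoing it on peytsf: p(15)→23·(15−2)≡13=n; e(4)→23·(4−2)≡20=u; y(24)→23·(24−2)≡12=m; t(19)→23·(19−2)≡1=b; s(18)→23·(18−2)≡4=e; f(5)→23·(5−2)≡17=r (all mod 26).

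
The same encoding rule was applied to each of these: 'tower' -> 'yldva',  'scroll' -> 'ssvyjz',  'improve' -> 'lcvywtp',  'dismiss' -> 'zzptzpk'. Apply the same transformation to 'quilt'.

The output letters match the input read backwards, each shifted +7: tower reversed is rewot. Read the word backwards and shift each letter +7.
On quilt: reverse → tliuq; then shift: t+7=a, l+7=s, i+7=p, u+7=b, q+7=x.

aspbx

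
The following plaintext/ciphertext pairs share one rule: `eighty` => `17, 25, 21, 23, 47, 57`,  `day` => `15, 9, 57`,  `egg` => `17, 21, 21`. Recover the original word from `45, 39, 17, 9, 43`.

e(#5)→17 and i(#9)→25: differences scale by 2, so n = 2·pos + 7. The formula is n = 2×(alphabet index, a=1) + 7.
Decoding 45, 39, 17, 9, 43: 45→(45−7)÷2=19=s, 39→(39−7)÷2=16=p, 17→(17−7)÷2=5=e, 9→(9−7)÷2=1=a, 43→(43−7)÷2=18=r.

spear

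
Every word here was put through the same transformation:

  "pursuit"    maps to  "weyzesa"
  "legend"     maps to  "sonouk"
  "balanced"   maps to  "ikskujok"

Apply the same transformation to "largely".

skynosf

Two shifts are in play — +10 for a/e/i/o/u, +7 for every other letter.
On largely: l(cons)+7=s, a(vowel)+10=k, r(cons)+7=y, g(cons)+7=n, e(vowel)+10=o, l(cons)+7=s, y(cons)+7=f.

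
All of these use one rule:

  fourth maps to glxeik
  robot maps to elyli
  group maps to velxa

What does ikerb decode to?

threw

f(5)→g(6) and o(14)→l(11) fit y≡15x+9 (mod 26); the inverse of 15 mod 26 is 7. Treating letters as 0–25, the rule is x ↦ 15x + 9 (mod 26).
Undoing it on ikerb: i(8)→7·(8−9)≡19=t; k(10)→7·(10−9)≡7=h; e(4)→7·(4−9)≡17=r; r(17)→7·(17−9)≡4=e; b(1)→7·(1−9)≡22=w (all mod 26).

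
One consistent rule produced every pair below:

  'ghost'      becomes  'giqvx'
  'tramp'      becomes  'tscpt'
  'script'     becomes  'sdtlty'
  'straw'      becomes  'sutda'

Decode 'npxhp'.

In ghost: g→g is +0, h→i is +1, o→q is +2, s→v is +3 — the shift increases by 1 each position. Letter i (0-indexed) is shifted by i+0, so successive shifts are 0, 1, 2, ….
Undoing it on npxhp: n−0=n, p−1=o, x−2=v, h−3=e, p−4=l.

novel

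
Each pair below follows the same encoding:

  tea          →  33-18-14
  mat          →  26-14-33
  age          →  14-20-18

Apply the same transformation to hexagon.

t is letter #20 and maps to 33: an offset of 13. The number is (letter's place in the alphabet, a=1) + 13.
For hexagon: h=8→21, e=5→18, x=24→37, a=1→14, g=7→20, o=15→28, n=14→27.

21-18-37-14-20-28-27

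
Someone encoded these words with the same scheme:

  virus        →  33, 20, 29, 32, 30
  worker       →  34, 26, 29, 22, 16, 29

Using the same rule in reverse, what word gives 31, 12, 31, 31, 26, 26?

v is letter #22 and maps to 33: an offset of 11. The number is (letter's place in the alphabet, a=1) + 11.
Undoing it on 31, 12, 31, 31, 26, 26: 31→(31−11)÷1=20=t, 12→(12−11)÷1=1=a, 31→(31−11)÷1=20=t, 31→(31−11)÷1=20=t, 26→(26−11)÷1=15=o, 26→(26−11)÷1=15=o.

tattoo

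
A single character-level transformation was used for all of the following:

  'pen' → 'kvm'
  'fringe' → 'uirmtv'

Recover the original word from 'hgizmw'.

Each pair mirrors across the alphabet (p↔k, e↔v, n↔m): positions sum to 25. This is the alphabet-reversal cipher (Atbash): a becomes z, b becomes y, etc.
Undoing it on hgizmw: h↔s, g↔t, i↔r, z↔a, m↔n, w↔d.

strand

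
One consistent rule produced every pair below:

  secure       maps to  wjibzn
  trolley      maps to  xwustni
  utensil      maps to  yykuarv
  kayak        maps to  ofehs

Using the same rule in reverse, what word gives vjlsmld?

reflect

In secure: s→w is +4, e→j is +5, c→i is +6, u→b is +7 — the shift increases by 1 each position. Each letter shifts forward by (position + 4), i.e. 4, 5, 6, … — the shift grows by one for each successive letter.
Reversing it on vjlsmld: v−4=r, j−5=e, l−6=f, s−7=l, m−8=e, l−9=c, d−10=t.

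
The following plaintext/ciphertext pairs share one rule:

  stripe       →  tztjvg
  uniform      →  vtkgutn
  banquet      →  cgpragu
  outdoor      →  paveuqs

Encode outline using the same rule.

pavmopf

Shifts by position in stripe: pos 0: s→t (+1), pos 1: t→z (+6), pos 2: r→t (+2), pos 3: i→j (+1), pos 4: p→v (+6), pos 5: e→g (+2) — repeating every 3. The shifts repeat in a cycle of length 3: positions 0,1,… shift by +1, +6, +2, then the pattern repeats.
Applying it to outline: o+1=p, u+6=a, t+2=v, l+1=m, i+6=o, n+2=p, e+1=f.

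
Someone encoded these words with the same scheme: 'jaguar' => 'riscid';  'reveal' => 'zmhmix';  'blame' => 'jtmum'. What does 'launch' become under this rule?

Shifts by position in jaguar: pos 0: j→r (+8), pos 1: a→i (+8), pos 2: g→s (+12), pos 3: u→c (+8), pos 4: a→i (+8), pos 5: r→d (+12) — repeating every 3. It's a Vigenère-style cipher with numeric key [8,8,12]: position i shifts by key[i mod 3].
Applying it to launch: l+8=t, a+8=i, u+12=g, n+8=v, c+8=k, h+12=t.

tigvkt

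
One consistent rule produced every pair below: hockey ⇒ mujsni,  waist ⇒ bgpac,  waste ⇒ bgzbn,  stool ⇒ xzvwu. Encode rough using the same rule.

In hockey: h→m is +5, o→u is +6, c→j is +7, k→s is +8 — the shift increases by 1 each position. The shift increases by 1 at each position, starting from +5: 5, 6, 7, ….
For rough: r+5=w, o+6=u, u+7=b, g+8=o, h+9=q.

wuboq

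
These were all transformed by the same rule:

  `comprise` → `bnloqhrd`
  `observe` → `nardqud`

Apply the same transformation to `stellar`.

Each letter is shifted forward by 25 in the alphabet (a Caesar shift of +25).
Applying it to stellar: s+25=r, t+25=s, e+25=d, l+25=k, l+25=k, a+25=z, r+25=q.

rsdkkzq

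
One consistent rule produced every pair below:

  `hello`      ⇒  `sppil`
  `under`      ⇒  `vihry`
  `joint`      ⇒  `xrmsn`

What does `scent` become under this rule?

The output letters match the input read backwards, each shifted +4: hello reversed is olleh. Two steps: reverse the string, then apply a Caesar shift of +4.
On scent: reverse → tnecs; then shift: t+4=x, n+4=r, e+4=i, c+4=g, s+4=w.

xrigw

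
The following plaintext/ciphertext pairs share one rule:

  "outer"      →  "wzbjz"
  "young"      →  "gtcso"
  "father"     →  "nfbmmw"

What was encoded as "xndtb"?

Shifts by position in outer: pos 0: o→w (+8), pos 1: u→z (+5), pos 2: t→b (+8), pos 3: e→j (+5) — repeating every 2. The shifts repeat in a cycle of length 2: positions 0,1,… shift by +8, +5, then the pattern repeats.
Undoing it on xndtb: x−8=p, n−5=i, d−8=v, t−5=o, b−8=t.

pivot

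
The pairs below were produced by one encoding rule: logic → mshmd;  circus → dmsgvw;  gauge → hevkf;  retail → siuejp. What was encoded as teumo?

satin

Shifts by position in logic: pos 0: l→m (+1), pos 1: o→s (+4), pos 2: g→h (+1), pos 3: i→m (+4) — repeating every 2. A repeating key of period 2 is used — shifts +1, +4 over and over.
Reversing it on teumo: t−1=s, e−4=a, u−1=t, m−4=i, o−1=n.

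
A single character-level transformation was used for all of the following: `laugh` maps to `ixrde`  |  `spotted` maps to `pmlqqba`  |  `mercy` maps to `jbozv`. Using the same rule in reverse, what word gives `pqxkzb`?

Compare letters: l→i is +23, a→x is +23, u→r is +23 — a constant shift. Each letter is shifted forward by 23 in the alphabet (a Caesar shift of +23).
Decoding pqxkzb: p−23=s, q−23=t, x−23=a, k−23=n, z−23=c, b−23=e.

stance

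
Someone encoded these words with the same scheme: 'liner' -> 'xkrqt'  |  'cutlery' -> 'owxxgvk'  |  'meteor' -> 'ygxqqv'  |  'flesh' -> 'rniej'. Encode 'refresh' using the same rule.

Shifts by position in liner: pos 0: l→x (+12), pos 1: i→k (+2), pos 2: n→r (+4), pos 3: e→q (+12), pos 4: r→t (+2) — repeating every 3. The shifts repeat in a cycle of length 3: positions 0,1,… shift by +12, +2, +4, then the pattern repeats.
Applying it to refresh: r+12=d, e+2=g, f+4=j, r+12=d, e+2=g, s+4=w, h+12=t.

dgjdgwt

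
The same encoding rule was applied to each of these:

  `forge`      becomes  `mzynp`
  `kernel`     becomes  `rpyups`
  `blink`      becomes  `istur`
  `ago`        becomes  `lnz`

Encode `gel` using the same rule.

nps

Two shifts are in play — +11 for a/e/i/o/u, +7 for every other letter.
For gel: g(cons)+7=n, e(vowel)+11=p, l(cons)+7=s.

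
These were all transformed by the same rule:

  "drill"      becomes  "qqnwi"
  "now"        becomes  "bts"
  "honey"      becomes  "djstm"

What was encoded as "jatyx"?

The output letters match the input read backwards, each shifted +5: drill reversed is llird. Read the word backwards and shift each letter +5.
Undoing it on jatyx: shift back: j−5=e, a−5=v, t−5=o, y−5=t, x−5=s → evots; then reverse → stove.

stove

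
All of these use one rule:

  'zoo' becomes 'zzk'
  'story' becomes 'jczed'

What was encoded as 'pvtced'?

strike

The output letters match the input read backwards, each shifted +11: zoo reversed is ooz. The word is reversed, then every letter is shifted forward by 11.
Decoding pvtced: shift back: p−11=e, v−11=k, t−11=i, c−11=r, e−11=t, d−11=s → ekirts; then reverse → strike.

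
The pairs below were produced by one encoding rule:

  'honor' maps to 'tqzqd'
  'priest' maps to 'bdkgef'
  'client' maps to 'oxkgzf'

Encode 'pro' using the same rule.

bdq

The shift depends on letter class: consonant h→t is +12, but vowel o→q is +2. Two shifts are in play — +2 for a/e/i/o/u, +12 for every other letter.
Applying it to pro: p(cons)+12=b, r(cons)+12=d, o(vowel)+2=q.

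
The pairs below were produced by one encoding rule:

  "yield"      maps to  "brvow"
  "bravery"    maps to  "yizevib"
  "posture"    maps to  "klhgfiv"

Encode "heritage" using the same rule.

svirgztv

Each pair mirrors across the alphabet (y↔b, i↔r, e↔v): positions sum to 25. This is the alphabet-reversal cipher (Atbash): a becomes z, b becomes y, etc.
For heritage: h↔s, e↔v, r↔i, i↔r, t↔g, a↔z, g↔t, e↔v.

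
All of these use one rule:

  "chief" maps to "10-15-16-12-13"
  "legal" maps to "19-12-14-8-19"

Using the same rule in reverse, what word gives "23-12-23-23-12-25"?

pepper

c is letter #3 and maps to 10: an offset of 7. The number is (letter's place in the alphabet, a=1) + 7.
Decoding 23-12-23-23-12-25: 23→(23−7)÷1=16=p, 12→(12−7)÷1=5=e, 23→(23−7)÷1=16=p, 23→(23−7)÷1=16=p, 12→(12−7)÷1=5=e, 25→(25−7)÷1=18=r.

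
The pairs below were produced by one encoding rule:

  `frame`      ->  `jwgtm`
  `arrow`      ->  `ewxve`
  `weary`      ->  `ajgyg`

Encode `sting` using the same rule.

wyouo

In frame: f→j is +4, r→w is +5, a→g is +6, m→t is +7 — the shift increases by 1 each position. Each letter shifts forward by (position + 4), i.e. 4, 5, 6, … — the shift grows by one for each successive letter.
On sting: s+4=w, t+5=y, i+6=o, n+7=u, g+8=o.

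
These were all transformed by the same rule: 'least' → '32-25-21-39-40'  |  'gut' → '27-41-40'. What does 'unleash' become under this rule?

41-34-32-25-21-39-28

l is letter #12 and maps to 32: an offset of 20. Letters become their 1-based position plus 20 (so a→21, b→22, …).
Applying it to unleash: u=21→41, n=14→34, l=12→32, e=5→25, a=1→21, s=19→39, h=8→28.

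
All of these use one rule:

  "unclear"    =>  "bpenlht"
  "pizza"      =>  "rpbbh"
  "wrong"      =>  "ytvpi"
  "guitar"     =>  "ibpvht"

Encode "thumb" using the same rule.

The shift depends on letter class: consonant n→p is +2, but vowel u→b is +7. Vowels shift forward by 7 and consonants shift forward by 2.
For thumb: t(cons)+2=v, h(cons)+2=j, u(vowel)+7=b, m(cons)+2=o, b(cons)+2=d.

vjbod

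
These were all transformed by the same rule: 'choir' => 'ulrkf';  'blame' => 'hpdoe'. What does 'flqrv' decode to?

sonic

The output letters match the input read backwards, each shifted +3: choir reversed is riohc. Read the word backwards and shift each letter +3.
Undoing it on flqrv: shift back: f−3=c, l−3=i, q−3=n, r−3=o, v−3=s → cinos; then reverse → sonic.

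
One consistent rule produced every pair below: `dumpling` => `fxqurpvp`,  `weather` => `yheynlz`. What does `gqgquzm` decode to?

enclose

In dumpling: d→f is +2, u→x is +3, m→q is +4, p→u is +5 — the shift increases by 1 each position. The shift increases by 1 at each position, starting from +2: 2, 3, 4, ….
Undoing it on gqgquzm: g−2=e, q−3=n, g−4=c, q−5=l, u−6=o, z−7=s, m−8=e.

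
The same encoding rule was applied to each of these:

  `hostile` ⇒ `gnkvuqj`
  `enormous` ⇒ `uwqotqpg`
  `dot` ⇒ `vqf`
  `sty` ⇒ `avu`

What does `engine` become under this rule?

The output letters match the input read backwards, each shifted +2: hostile reversed is elitsoh. Read the word backwards and shift each letter +2.
On engine: reverse → enigne; then shift: e+2=g, n+2=p, i+2=k, g+2=i, n+2=p, e+2=g.

gpkipg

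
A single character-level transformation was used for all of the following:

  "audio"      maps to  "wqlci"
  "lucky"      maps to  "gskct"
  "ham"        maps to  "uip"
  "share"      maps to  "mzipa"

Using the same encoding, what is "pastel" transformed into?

tmbaix

The output letters match the input read backwards, each shifted +8: audio reversed is oidua. Two steps: reverse the string, then apply a Caesar shift of +8.
Applying it to pastel: reverse → letsap; then shift: l+8=t, e+8=m, t+8=b, s+8=a, a+8=i, p+8=x.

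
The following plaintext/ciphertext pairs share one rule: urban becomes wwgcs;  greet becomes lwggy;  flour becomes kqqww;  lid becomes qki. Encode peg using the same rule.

ugl

The shift depends on letter class: consonant r→w is +5, but vowel u→w is +2. Vowels shift forward by 2 and consonants shift forward by 5.
For peg: p(cons)+5=u, e(vowel)+2=g, g(cons)+5=l.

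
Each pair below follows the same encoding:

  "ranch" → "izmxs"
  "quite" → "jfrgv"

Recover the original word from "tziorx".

garlic

Each pair mirrors across the alphabet (r↔i, a↔z, n↔m): positions sum to 25. Each letter is replaced by its mirror in the alphabet: a↔z, b↔y, c↔x, and so on (the Atbash cipher).
Undoing it on tziorx: t↔g, z↔a, i↔r, o↔l, r↔i, x↔c.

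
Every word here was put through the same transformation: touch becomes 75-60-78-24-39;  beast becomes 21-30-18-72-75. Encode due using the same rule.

27-78-30

With a=1..z=26, the number is 3·pos + 15.
Applying it to due: d=4→27, u=21→78, e=5→30.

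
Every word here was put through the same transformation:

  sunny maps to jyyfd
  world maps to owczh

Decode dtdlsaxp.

emphasis

The output letters match the input read backwards, each shifted +11: sunny reversed is ynnus. Two steps: reverse the string, then apply a Caesar shift of +11.
Reversing it on dtdlsaxp: shift back: d−11=s, t−11=i, d−11=s, l−11=a, s−11=h, a−11=p, x−11=m, p−11=e → sisahpme; then reverse → emphasis.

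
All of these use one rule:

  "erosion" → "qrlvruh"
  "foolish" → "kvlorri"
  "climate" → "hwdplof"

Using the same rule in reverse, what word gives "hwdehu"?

The output letters match the input read backwards, each shifted +3: erosion reversed is noisore. Read the word backwards and shift each letter +3.
Decoding hwdehu: shift back: h−3=e, w−3=t, d−3=a, e−3=b, h−3=e, u−3=r → etaber; then reverse → rebate.

rebate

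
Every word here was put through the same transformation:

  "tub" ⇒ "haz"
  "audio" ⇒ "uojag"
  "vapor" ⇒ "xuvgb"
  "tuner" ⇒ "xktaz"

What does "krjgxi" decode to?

The output letters match the input read backwards, each shifted +6: tub reversed is but. Two steps: reverse the string, then apply a Caesar shift of +6.
Reversing it on krjgxi: shift back: k−6=e, r−6=l, j−6=d, g−6=a, x−6=r, i−6=c → eldarc; then reverse → cradle.

cradle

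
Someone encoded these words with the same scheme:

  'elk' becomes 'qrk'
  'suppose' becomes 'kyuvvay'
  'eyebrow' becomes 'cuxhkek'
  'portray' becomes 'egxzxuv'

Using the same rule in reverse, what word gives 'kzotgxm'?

granite

The output letters match the input read backwards, each shifted +6: elk reversed is kle. Read the word backwards and shift each letter +6.
Undoing it on kzotgxm: shift back: k−6=e, z−6=t, o−6=i, t−6=n, g−6=a, x−6=r, m−6=g → etinarg; then reverse → granite.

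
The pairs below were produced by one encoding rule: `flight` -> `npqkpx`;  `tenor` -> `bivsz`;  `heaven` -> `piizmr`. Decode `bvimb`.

trait

Shifts by position in flight: pos 0: f→n (+8), pos 1: l→p (+4), pos 2: i→q (+8), pos 3: g→k (+4) — repeating every 2. It's a Vigenère-style cipher with numeric key [8,4]: position i shifts by key[i mod 2].
Undoing it on bvimb: b−8=t, v−4=r, i−8=a, m−4=i, b−8=t.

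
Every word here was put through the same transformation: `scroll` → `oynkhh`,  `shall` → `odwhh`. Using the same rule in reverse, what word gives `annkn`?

Compare letters: s→o is +22, c→y is +22, r→n is +22 — a constant shift. It's a constant shift of +22 (ROT22).
Undoing it on annkn: a−22=e, n−22=r, n−22=r, k−22=o, n−22=r.

error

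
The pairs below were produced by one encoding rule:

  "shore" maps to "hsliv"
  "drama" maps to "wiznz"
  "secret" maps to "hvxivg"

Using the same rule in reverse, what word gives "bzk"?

yap

Each pair mirrors across the alphabet (s↔h, h↔s, o↔l): positions sum to 25. Letters are reflected about the middle of the alphabet (position → 25−position): Atbash.
Reversing it on bzk: b↔y, z↔a, k↔p.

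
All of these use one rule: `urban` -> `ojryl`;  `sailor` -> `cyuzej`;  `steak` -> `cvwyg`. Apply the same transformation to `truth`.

u(20)→o(14) and r(17)→j(9) fit y≡19x+24 (mod 26); the inverse of 19 mod 26 is 11. Each letter's alphabet position (a=0..z=25) is mapped through 19·x+24 mod 26 — an affine cipher.
For truth: t(19)→19·19+24≡21=v; r(17)→19·17+24≡9=j; u(20)→19·20+24≡14=o; t(19)→19·19+24≡21=v; h(7)→19·7+24≡1=b (all mod 26).

vjovb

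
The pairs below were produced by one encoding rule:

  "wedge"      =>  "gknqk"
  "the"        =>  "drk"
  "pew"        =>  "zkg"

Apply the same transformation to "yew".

ikg

The shift depends on letter class: consonant w→g is +10, but vowel e→k is +6. The rule splits by letter class: vowels +6, consonants +10.
Applying it to yew: y(cons)+10=i, e(vowel)+6=k, w(cons)+10=g.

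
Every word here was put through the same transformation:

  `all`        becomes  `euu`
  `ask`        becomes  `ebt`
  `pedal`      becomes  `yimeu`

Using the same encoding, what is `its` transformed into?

mcb

The shift depends on letter class: consonant l→u is +9, but vowel a→e is +4. Two shifts are in play — +4 for a/e/i/o/u, +9 for every other letter.
Applying it to its: i(vowel)+4=m, t(cons)+9=c, s(cons)+9=b.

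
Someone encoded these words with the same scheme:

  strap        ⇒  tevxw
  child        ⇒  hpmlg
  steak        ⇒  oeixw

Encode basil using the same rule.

The output letters match the input read backwards, each shifted +4: strap reversed is parts. The word is reversed, then every letter is shifted forward by 4.
For basil: reverse → lisab; then shift: l+4=p, i+4=m, s+4=w, a+4=e, b+4=f.

pmwef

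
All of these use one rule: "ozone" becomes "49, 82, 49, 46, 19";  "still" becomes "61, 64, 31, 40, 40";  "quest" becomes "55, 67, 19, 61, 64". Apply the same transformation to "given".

o(#15)→49 and z(#26)→82: differences scale by 3, so n = 3·pos + 4. Each letter becomes 3×(its alphabet position, a=1..z=26) + 4.
For given: g=7→25, i=9→31, v=22→70, e=5→19, n=14→46.

25, 31, 70, 19, 46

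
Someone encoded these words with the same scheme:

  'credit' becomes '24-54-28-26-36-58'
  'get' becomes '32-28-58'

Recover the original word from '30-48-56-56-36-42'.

c(#3)→24 and r(#18)→54: differences scale by 2, so n = 2·pos + 18. Each letter becomes 2×(its alphabet position, a=1..z=26) + 18.
Decoding 30-48-56-56-36-42: 30→(30−18)÷2=6=f, 48→(48−18)÷2=15=o, 56→(56−18)÷2=19=s, 56→(56−18)÷2=19=s, 36→(36−18)÷2=9=i, 42→(42−18)÷2=12=l.

fossil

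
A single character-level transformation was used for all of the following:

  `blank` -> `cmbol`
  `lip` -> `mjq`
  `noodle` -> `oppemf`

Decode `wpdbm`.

Compare letters: b→c is +1, l→m is +1, a→b is +1 — a constant shift. It's a constant shift of +1 (ROT1).
Undoing it on wpdbm: w−1=v, p−1=o, d−1=c, b−1=a, m−1=l.

vocal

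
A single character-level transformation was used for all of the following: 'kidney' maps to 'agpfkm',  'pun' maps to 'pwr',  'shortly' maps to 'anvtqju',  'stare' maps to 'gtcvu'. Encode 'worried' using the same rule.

fgkttqy

The output letters match the input read backwards, each shifted +2: kidney reversed is yendik. Read the word backwards and shift each letter +2.
Applying it to worried: reverse → deirrow; then shift: d+2=f, e+2=g, i+2=k, r+2=t, r+2=t, o+2=q, w+2=y.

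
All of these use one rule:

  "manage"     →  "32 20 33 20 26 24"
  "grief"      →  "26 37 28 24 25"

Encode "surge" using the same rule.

m is letter #13 and maps to 32: an offset of 19. The number is (letter's place in the alphabet, a=1) + 19.
For surge: s=19→38, u=21→40, r=18→37, g=7→26, e=5→24.

38 40 37 26 24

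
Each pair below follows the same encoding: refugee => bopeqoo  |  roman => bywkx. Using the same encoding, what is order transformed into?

It's a constant shift of +10 (ROT10).
Applying it to order: o+10=y, r+10=b, d+10=n, e+10=o, r+10=b.

ybnob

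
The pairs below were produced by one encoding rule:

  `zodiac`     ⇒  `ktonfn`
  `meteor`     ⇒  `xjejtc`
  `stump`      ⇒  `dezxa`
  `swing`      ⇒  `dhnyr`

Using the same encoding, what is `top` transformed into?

eta

The rule splits by letter class: vowels +5, consonants +11.
On top: t(cons)+11=e, o(vowel)+5=t, p(cons)+11=a.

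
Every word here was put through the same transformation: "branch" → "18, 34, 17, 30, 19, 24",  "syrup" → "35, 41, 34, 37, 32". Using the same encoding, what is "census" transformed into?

19, 21, 30, 35, 37, 35

b is letter #2 and maps to 18: an offset of 16. Letters become their 1-based position plus 16 (so a→17, b→18, …).
For census: c=3→19, e=5→21, n=14→30, s=19→35, u=21→37, s=19→35.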